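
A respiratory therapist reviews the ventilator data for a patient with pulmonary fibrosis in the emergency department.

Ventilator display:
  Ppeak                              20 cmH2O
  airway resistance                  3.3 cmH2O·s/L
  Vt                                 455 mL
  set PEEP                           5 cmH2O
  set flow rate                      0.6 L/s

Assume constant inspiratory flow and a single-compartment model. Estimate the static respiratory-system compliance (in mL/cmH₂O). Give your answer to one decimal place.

Equation of motion (constant flow): PIP = Vt/C + R·V̇ + PEEP.
Vt/C = PIP − R·V̇ − PEEP = 20 − 3.3×0.6 − 5 = 20 − 1.98 − 5 = 13.02 cmH2O.
C = Vt / 13.02 = 455 / 13.02 = 34.946 mL/cmH2O.

34.9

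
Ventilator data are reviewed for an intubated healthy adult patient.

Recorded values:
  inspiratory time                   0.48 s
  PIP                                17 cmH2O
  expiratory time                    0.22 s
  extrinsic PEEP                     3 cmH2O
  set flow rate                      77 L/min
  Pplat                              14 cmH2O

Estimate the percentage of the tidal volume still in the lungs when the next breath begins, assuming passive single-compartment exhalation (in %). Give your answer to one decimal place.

Flow: 77 L/min ÷ 60 = 1.2833 L/s.
Vt = flow × Ti = 1.2833 L/s × 0.48 s × 1000 mL/L = 615.98 mL.
R = (PIP − Pplat)/V̇ = (17 − 14) / 1.2833 = 3.0/1.2833 = 2.338 cmH2O·s/L.
C = Vt/(Pplat − PEEP) = 615.98 / (14 − 3) = 615.98/11.0 = 55.998 mL/cmH2O.
τ = R × C = 2.338 × 0.056 L/cmH2O = 0.1309 s.
Fraction remaining at end-expiration = e^(−Te/τ) = e^(−0.22/0.1309) = 0.1862 → 18.62%.

18.6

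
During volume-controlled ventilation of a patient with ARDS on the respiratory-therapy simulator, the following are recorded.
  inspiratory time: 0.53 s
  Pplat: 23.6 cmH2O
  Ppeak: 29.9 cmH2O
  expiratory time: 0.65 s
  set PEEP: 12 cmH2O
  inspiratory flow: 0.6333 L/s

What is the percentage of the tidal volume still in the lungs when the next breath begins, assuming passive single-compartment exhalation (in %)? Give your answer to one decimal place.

Vt = flow × Ti = 0.6333 L/s × 0.53 s × 1000 mL/L = 335.65 mL.
R = (PIP − Pplat)/V̇ = (29.9 − 23.6) / 0.6333 = 6.3/0.6333 = 9.948 cmH2O·s/L.
C = Vt/(Pplat − PEEP) = 335.65 / (23.6 − 12) = 335.65/11.6 = 28.935 mL/cmH2O.
τ = R × C = 9.948 × 0.02894 L/cmH2O = 0.2879 s.
Fraction remaining at end-expiration = e^(−Te/τ) = e^(−0.65/0.2879) = 0.1046 → 10.46%.

10.5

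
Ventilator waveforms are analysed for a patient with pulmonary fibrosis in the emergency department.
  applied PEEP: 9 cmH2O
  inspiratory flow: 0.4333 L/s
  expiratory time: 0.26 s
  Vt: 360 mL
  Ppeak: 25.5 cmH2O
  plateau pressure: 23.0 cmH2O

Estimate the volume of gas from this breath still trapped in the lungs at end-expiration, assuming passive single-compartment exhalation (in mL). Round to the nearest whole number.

62

R = (PIP − Pplat)/V̇ = (25.5 − 23.0) / 0.4333 = 2.5/0.4333 = 5.77 cmH2O·s/L.
C = Vt/(Pplat − PEEP) = 360.0 / (23.0 − 9) = 360.0/14.0 = 25.714 mL/cmH2O.
τ = R × C = 5.77 × 0.02571 L/cmH2O = 0.1483 s.
Fraction remaining = e^(−Te/τ) = e^(−0.26/0.1483) = 0.1732.
Trapped volume = 360.0 × 0.1732 = 62.352 mL.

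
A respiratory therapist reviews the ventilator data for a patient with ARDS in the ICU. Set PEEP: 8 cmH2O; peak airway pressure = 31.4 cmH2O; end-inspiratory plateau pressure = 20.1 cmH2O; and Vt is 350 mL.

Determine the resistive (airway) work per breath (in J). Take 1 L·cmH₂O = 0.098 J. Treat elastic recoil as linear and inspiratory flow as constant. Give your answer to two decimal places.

0.39

With constant inspiratory flow the resistive pressure is constant at PIP − Pplat = 31.4 − 20.1 = 11.3 cmH2O, so resistive work = 11.3 × 0.350 = 3.955 L·cmH2O.
× 0.098 J/(L·cmH2O) → 0.3876 J.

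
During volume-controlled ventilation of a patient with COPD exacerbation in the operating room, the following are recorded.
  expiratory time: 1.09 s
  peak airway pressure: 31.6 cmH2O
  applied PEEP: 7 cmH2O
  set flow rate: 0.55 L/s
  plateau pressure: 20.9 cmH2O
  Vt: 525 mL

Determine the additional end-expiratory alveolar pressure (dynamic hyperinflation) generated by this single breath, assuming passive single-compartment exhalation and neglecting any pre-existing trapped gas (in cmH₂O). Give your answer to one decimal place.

R = (PIP − Pplat)/V̇ = (31.6 − 20.9) / 0.55 = 10.7/0.55 = 19.455 cmH2O·s/L.
C = Vt/(Pplat − PEEP) = 525.0 / (20.9 − 7) = 525.0/13.9 = 37.77 mL/cmH2O.
τ = R × C = 19.455 × 0.03777 L/cmH2O = 0.7348 s.
Fraction remaining = e^(−Te/τ) = e^(−1.09/0.7348) = 0.2269; trapped volume = 525.0 × 0.2269 = 119.12 mL.
Additional alveolar pressure from trapping ≈ V_trapped / C = 119.12 / 37.77 = 3.154 cmH2O.

3.2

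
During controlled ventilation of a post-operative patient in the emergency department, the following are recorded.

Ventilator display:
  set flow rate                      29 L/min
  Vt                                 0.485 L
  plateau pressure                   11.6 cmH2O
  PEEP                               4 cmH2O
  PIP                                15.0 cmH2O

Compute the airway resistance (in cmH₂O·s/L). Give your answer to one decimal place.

Flow: 29 L/min ÷ 60 = 0.4833 L/s.
Raw = (PIP − Pplat) / flow = (15.0 − 11.6) / 0.4833 = 3.4 / 0.4833 = 7.035 cmH2O·s/L.

7.0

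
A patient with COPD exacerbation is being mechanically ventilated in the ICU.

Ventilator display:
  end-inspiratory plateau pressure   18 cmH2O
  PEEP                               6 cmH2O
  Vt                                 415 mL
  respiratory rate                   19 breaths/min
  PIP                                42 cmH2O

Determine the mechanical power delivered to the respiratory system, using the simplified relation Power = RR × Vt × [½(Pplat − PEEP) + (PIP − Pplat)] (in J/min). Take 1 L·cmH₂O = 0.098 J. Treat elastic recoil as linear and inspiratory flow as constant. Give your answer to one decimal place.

23.2

Per-breath work = Vt × [½(Pplat−PEEP) + (PIP−Pplat)] = 0.415 × [0.5×12.0 + 24.0] = 0.415 × 30.0 = 12.45 L·cmH2O.
Power = 19 × 12.45 = 236.55 L·cmH2O/min.
× 0.098 J/(L·cmH2O) → 23.182 J/min.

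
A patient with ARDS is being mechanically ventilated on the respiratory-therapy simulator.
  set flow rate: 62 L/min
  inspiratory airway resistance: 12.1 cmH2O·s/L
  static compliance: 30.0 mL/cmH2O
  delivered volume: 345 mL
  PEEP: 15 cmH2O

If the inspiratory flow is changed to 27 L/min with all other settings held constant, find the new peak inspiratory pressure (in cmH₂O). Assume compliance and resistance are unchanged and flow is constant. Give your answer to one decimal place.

31.9

Flow: 62 L/min ÷ 60 = 1.0333 L/s.
New flow: 27 L/min ÷ 60 = 0.45 L/s.
PIP = Vt/C + R·V̇ + PEEP (constant-flow equation of motion).
Only the resistive term changes: ΔPIP = R × ΔV̇ = 12.1 × (0.45 − 1.0333) = 12.1 × -0.5833 = -7.058 cmH2O.
Original PIP = 345/30.0 + 12.1×1.0333 + 15 = 39.003 cmH2O; new PIP = 39.003 + (-7.058) = 31.945 cmH2O.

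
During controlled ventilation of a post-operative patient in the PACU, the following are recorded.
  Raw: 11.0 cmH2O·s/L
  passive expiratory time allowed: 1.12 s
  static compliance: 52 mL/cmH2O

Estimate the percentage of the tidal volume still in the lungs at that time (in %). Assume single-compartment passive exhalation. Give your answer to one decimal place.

τ = R × C = 11.0 × 52 mL/cmH2O = 11.0 × 0.052 L/cmH2O = 0.572 s.
Passive exhalation: V(t)/V₀ = e^(−t/τ) = e^(−1.12/0.572) = 0.1411.
Fraction remaining = 0.1411 → 14.11%.

14.1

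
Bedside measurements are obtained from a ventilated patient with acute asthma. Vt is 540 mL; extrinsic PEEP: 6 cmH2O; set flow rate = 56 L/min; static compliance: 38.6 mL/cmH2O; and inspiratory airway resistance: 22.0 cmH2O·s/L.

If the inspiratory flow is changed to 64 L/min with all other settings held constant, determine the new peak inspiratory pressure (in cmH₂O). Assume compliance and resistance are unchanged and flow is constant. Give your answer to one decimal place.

43.5

Flow: 56 L/min ÷ 60 = 0.9333 L/s.
New flow: 64 L/min ÷ 60 = 1.0667 L/s.
PIP = Vt/C + R·V̇ + PEEP (constant-flow equation of motion).
Only the resistive term changes: ΔPIP = R × ΔV̇ = 22.0 × (1.0667 − 0.9333) = 22.0 × 0.1334 = 2.935 cmH2O.
Original PIP = 540/38.6 + 22.0×0.9333 + 6 = 40.522 cmH2O; new PIP = 40.522 + (2.935) = 43.457 cmH2O.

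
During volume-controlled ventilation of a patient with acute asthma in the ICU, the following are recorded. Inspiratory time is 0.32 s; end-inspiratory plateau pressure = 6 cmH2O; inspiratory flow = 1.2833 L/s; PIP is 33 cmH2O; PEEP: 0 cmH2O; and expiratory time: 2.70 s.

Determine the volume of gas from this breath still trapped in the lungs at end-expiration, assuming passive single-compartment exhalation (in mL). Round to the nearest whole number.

63

Vt = flow × Ti = 1.2833 L/s × 0.32 s × 1000 mL/L = 410.66 mL.
R = (PIP − Pplat)/V̇ = (33 − 6) / 1.2833 = 27.0/1.2833 = 21.04 cmH2O·s/L.
C = Vt/(Pplat − PEEP) = 410.66 / (6 − 0) = 410.66/6.0 = 68.443 mL/cmH2O.
τ = R × C = 21.04 × 0.06844 L/cmH2O = 1.44 s.
Fraction remaining = e^(−Te/τ) = e^(−2.70/1.44) = 0.1534.
Trapped volume = 410.66 × 0.1534 = 62.995 mL.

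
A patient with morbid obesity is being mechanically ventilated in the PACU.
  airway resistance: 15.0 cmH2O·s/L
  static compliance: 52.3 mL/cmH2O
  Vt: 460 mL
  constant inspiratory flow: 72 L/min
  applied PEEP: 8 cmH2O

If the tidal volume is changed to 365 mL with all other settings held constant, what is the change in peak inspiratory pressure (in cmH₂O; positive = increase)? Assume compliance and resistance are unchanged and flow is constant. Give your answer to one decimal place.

PIP = Vt/C + R·V̇ + PEEP (constant-flow equation of motion).
Only the elastic term changes: ΔPIP = ΔVt / C = (365 − 460) / 52.3 = -1.816 cmH2O.

-1.8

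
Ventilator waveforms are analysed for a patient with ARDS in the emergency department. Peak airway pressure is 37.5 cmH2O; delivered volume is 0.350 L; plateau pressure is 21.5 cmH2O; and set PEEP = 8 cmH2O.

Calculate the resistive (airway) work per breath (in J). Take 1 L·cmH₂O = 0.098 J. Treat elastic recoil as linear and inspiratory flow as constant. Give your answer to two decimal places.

With constant inspiratory flow the resistive pressure is constant at PIP − Pplat = 37.5 − 21.5 = 16.0 cmH2O, so resistive work = 16.0 × 0.350 = 5.6 L·cmH2O.
× 0.098 J/(L·cmH2O) → 0.5488 J.

0.55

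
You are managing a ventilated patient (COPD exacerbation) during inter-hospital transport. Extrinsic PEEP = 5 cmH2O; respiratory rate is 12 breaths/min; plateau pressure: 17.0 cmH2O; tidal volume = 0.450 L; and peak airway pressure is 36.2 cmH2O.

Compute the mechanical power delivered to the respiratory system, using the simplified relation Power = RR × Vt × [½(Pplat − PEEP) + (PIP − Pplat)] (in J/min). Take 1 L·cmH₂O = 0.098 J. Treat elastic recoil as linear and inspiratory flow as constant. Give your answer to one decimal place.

13.3

Per-breath work = Vt × [½(Pplat−PEEP) + (PIP−Pplat)] = 0.450 × [0.5×12.0 + 19.2] = 0.450 × 25.2 = 11.34 L·cmH2O.
Power = 12 × 11.34 = 136.08 L·cmH2O/min.
× 0.098 J/(L·cmH2O) → 13.336 J/min.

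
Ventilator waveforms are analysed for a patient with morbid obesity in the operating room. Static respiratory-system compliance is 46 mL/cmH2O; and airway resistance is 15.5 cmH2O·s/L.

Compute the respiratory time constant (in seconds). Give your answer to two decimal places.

0.71

τ = R × C = 15.5 × 46 mL/cmH2O = 15.5 × 0.046 L/cmH2O = 0.713 s.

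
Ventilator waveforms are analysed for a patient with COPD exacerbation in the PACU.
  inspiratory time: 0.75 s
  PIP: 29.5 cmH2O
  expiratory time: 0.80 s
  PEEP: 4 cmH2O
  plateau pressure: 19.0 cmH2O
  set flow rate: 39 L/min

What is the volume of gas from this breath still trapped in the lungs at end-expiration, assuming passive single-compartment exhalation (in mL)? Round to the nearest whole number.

106

Flow: 39 L/min ÷ 60 = 0.65 L/s.
Vt = flow × Ti = 0.65 L/s × 0.75 s × 1000 mL/L = 487.5 mL.
R = (PIP − Pplat)/V̇ = (29.5 − 19.0) / 0.65 = 10.5/0.65 = 16.154 cmH2O·s/L.
C = Vt/(Pplat − PEEP) = 487.5 / (19.0 − 4) = 487.5/15.0 = 32.5 mL/cmH2O.
τ = R × C = 16.154 × 0.0325 L/cmH2O = 0.525 s.
Fraction remaining = e^(−Te/τ) = e^(−0.80/0.525) = 0.2179.
Trapped volume = 487.5 × 0.2179 = 106.23 mL.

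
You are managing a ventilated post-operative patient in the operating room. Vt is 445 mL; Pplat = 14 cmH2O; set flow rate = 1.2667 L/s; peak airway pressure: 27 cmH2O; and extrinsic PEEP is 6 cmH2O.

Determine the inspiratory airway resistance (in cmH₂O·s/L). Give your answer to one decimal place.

Raw = (PIP − Pplat) / flow = (27 − 14) / 1.2667 = 13.0 / 1.2667 = 10.263 cmH2O·s/L.

10.3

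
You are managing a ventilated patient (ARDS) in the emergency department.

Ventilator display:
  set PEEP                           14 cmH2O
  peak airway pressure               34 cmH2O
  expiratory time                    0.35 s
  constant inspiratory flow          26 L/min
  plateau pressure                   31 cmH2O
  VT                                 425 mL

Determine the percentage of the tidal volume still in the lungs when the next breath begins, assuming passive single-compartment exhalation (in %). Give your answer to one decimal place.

13.2

Flow: 26 L/min ÷ 60 = 0.4333 L/s.
R = (PIP − Pplat)/V̇ = (34 − 31) / 0.4333 = 3.0/0.4333 = 6.924 cmH2O·s/L.
C = Vt/(Pplat − PEEP) = 425.0 / (31 − 14) = 425.0/17.0 = 25.0 mL/cmH2O.
τ = R × C = 6.924 × 0.025 L/cmH2O = 0.1731 s.
Fraction remaining at end-expiration = e^(−Te/τ) = e^(−0.35/0.1731) = 0.1324 → 13.24%.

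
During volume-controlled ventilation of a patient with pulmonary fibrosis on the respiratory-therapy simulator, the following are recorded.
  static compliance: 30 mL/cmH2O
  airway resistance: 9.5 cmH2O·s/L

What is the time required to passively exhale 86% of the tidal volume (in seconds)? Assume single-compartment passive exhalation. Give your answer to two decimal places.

τ = R × C = 9.5 × 30 mL/cmH2O = 9.5 × 0.030 L/cmH2O = 0.285 s.
Exhaled fraction f = 1 − e^(−t/τ) → t = −τ·ln(1 − f) = −0.285·ln(0.14) = 0.5603 s.

0.56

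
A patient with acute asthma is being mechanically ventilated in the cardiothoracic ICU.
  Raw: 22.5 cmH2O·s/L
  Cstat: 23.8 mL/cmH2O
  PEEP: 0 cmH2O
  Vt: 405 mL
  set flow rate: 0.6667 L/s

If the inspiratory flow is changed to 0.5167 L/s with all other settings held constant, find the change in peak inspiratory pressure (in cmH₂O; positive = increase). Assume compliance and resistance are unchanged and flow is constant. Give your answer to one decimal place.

-3.4

PIP = Vt/C + R·V̇ + PEEP (constant-flow equation of motion).
Only the resistive term changes: ΔPIP = R × ΔV̇ = 22.5 × (0.5167 − 0.6667) = 22.5 × -0.15 = -3.375 cmH2O.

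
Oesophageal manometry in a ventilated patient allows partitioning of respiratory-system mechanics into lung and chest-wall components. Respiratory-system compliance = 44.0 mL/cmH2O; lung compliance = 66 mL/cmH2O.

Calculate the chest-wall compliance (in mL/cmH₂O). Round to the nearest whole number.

1/Ccw = 1/Crs − 1/CL.
1/Ccw = 1/44.0 − 1/66 = 0.007576.
Ccw = 132.0 mL/cmH2O.

132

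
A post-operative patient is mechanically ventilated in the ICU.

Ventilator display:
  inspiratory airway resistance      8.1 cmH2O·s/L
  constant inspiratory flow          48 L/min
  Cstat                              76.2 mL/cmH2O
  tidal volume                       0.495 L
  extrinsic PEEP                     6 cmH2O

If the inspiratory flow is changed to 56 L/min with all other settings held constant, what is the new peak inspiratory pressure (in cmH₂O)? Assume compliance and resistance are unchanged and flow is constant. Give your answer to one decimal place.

20.1

Flow: 48 L/min ÷ 60 = 0.8 L/s.
New flow: 56 L/min ÷ 60 = 0.9333 L/s.
PIP = Vt/C + R·V̇ + PEEP (constant-flow equation of motion).
Only the resistive term changes: ΔPIP = R × ΔV̇ = 8.1 × (0.9333 − 0.8) = 8.1 × 0.1333 = 1.08 cmH2O.
Original PIP = 495/76.2 + 8.1×0.8 + 6 = 18.976 cmH2O; new PIP = 18.976 + (1.08) = 20.056 cmH2O.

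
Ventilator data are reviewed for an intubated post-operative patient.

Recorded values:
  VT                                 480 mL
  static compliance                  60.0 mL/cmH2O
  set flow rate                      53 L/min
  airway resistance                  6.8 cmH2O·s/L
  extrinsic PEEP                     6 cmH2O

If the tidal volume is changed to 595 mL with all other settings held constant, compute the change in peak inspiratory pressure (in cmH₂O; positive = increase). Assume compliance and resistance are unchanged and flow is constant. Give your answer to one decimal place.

PIP = Vt/C + R·V̇ + PEEP (constant-flow equation of motion).
Only the elastic term changes: ΔPIP = ΔVt / C = (595 − 480) / 60.0 = 1.917 cmH2O.

1.9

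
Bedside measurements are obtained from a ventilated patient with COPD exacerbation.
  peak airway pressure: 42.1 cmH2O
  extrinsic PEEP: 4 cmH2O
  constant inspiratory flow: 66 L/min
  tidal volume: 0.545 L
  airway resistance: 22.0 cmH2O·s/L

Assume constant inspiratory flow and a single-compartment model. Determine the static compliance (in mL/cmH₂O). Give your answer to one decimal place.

Flow: 66 L/min ÷ 60 = 1.1 L/s.
Equation of motion (constant flow): PIP = Vt/C + R·V̇ + PEEP.
Vt/C = PIP − R·V̇ − PEEP = 42.1 − 22.0×1.1 − 4 = 42.1 − 24.2 − 4 = 13.9 cmH2O.
C = Vt / 13.9 = 545 / 13.9 = 39.209 mL/cmH2O.

39.2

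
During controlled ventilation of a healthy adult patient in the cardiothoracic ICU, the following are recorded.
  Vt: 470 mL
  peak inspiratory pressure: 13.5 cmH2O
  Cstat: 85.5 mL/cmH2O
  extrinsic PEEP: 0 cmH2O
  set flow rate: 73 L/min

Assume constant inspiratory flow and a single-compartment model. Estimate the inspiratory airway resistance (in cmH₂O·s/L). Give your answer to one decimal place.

Flow: 73 L/min ÷ 60 = 1.2167 L/s.
Equation of motion (constant flow): PIP = Vt/C + R·V̇ + PEEP.
R·V̇ = PIP − Vt/C − PEEP = 13.5 − 470/85.5 − 0 = 13.5 − 5.497 − 0 = 8.003 cmH2O.
R = 8.003 / 1.2167 = 6.578 cmH2O·s/L.

6.6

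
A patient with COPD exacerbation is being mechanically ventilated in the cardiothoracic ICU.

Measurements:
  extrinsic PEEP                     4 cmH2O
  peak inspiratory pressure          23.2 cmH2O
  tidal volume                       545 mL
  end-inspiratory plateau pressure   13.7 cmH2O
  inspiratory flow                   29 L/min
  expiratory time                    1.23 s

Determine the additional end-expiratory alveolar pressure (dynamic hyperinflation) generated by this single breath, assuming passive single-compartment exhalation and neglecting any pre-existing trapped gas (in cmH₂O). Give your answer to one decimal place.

3.2

Flow: 29 L/min ÷ 60 = 0.4833 L/s.
R = (PIP − Pplat)/V̇ = (23.2 − 13.7) / 0.4833 = 9.5/0.4833 = 19.657 cmH2O·s/L.
C = Vt/(Pplat − PEEP) = 545.0 / (13.7 − 4) = 545.0/9.7 = 56.186 mL/cmH2O.
τ = R × C = 19.657 × 0.05619 L/cmH2O = 1.105 s.
Fraction remaining = e^(−Te/τ) = e^(−1.23/1.105) = 0.3285; trapped volume = 545.0 × 0.3285 = 179.03 mL.
Additional alveolar pressure from trapping ≈ V_trapped / C = 179.03 / 56.186 = 3.186 cmH2O.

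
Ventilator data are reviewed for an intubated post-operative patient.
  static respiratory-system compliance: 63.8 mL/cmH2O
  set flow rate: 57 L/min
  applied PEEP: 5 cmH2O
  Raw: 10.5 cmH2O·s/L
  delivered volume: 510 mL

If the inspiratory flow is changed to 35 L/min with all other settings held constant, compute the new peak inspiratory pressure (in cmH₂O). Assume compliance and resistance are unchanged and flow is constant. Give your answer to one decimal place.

Flow: 57 L/min ÷ 60 = 0.95 L/s.
New flow: 35 L/min ÷ 60 = 0.5833 L/s.
PIP = Vt/C + R·V̇ + PEEP (constant-flow equation of motion).
Only the resistive term changes: ΔPIP = R × ΔV̇ = 10.5 × (0.5833 − 0.95) = 10.5 × -0.3667 = -3.85 cmH2O.
Original PIP = 510/63.8 + 10.5×0.95 + 5 = 22.969 cmH2O; new PIP = 22.969 + (-3.85) = 19.119 cmH2O.

19.1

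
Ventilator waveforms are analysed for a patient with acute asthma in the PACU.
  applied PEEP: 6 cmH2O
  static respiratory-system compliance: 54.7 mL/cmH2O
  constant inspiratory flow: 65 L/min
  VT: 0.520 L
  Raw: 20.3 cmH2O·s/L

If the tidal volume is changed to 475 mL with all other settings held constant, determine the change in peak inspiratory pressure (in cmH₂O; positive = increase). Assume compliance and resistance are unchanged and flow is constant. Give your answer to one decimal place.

-0.8

PIP = Vt/C + R·V̇ + PEEP (constant-flow equation of motion).
Only the elastic term changes: ΔPIP = ΔVt / C = (475 − 520) / 54.7 = -0.8227 cmH2O.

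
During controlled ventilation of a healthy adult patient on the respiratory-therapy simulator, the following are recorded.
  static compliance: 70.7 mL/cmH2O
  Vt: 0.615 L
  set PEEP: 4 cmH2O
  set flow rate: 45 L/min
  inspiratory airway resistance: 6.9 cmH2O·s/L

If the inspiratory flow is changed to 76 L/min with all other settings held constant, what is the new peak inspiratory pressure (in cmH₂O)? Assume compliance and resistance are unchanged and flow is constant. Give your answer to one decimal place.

21.4

Flow: 45 L/min ÷ 60 = 0.75 L/s.
New flow: 76 L/min ÷ 60 = 1.2667 L/s.
PIP = Vt/C + R·V̇ + PEEP (constant-flow equation of motion).
Only the resistive term changes: ΔPIP = R × ΔV̇ = 6.9 × (1.2667 − 0.75) = 6.9 × 0.5167 = 3.565 cmH2O.
Original PIP = 615/70.7 + 6.9×0.75 + 4 = 17.874 cmH2O; new PIP = 17.874 + (3.565) = 21.439 cmH2O.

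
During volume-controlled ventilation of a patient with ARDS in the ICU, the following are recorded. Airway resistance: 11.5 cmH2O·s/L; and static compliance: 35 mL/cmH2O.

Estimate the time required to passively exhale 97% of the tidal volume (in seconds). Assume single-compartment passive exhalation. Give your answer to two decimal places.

τ = R × C = 11.5 × 35 mL/cmH2O = 11.5 × 0.035 L/cmH2O = 0.4025 s.
Exhaled fraction f = 1 − e^(−t/τ) → t = −τ·ln(1 − f) = −0.4025·ln(0.03) = 1.411 s.

1.41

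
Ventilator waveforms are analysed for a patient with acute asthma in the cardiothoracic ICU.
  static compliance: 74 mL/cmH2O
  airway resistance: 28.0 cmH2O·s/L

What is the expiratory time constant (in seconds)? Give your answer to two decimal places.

2.07

τ = R × C = 28.0 × 74 mL/cmH2O = 28.0 × 0.074 L/cmH2O = 2.072 s.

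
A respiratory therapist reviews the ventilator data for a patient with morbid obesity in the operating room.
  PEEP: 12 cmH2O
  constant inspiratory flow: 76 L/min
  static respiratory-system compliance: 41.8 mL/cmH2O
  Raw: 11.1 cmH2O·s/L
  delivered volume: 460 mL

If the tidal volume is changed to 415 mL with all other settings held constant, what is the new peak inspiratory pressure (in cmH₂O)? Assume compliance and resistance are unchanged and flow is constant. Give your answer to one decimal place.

36.0

Flow: 76 L/min ÷ 60 = 1.2667 L/s.
PIP = Vt/C + R·V̇ + PEEP (constant-flow equation of motion).
Only the elastic term changes: ΔPIP = ΔVt / C = (415 − 460) / 41.8 = -1.077 cmH2O.
Original PIP = 460/41.8 + 11.1×1.2667 + 12 = 37.065 cmH2O; new PIP = 37.065 + (-1.077) = 35.988 cmH2O.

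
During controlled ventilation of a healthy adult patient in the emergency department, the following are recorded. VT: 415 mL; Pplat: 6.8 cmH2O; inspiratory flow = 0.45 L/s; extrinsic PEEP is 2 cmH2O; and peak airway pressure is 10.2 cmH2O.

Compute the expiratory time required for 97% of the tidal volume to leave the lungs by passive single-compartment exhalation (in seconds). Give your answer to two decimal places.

R = (PIP − Pplat)/V̇ = (10.2 − 6.8) / 0.45 = 3.4/0.45 = 7.556 cmH2O·s/L.
C = Vt/(Pplat − PEEP) = 415.0 / (6.8 − 2) = 415.0/4.8 = 86.458 mL/cmH2O.
τ = R × C = 7.556 × 0.08646 L/cmH2O = 0.6533 s.
t = −τ·ln(1 − 0.97) = −0.6533·ln(0.03) = 2.291 s.

2.29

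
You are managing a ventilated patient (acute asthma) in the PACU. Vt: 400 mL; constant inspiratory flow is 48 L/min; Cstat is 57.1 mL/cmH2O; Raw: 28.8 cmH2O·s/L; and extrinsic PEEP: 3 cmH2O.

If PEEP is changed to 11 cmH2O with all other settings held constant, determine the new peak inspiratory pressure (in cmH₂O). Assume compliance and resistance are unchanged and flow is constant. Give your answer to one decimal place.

41.0

Flow: 48 L/min ÷ 60 = 0.8 L/s.
PIP = Vt/C + R·V̇ + PEEP (constant-flow equation of motion).
Only the baseline term changes: ΔPIP = ΔPEEP = 11 − 3 = 8.0 cmH2O.
Original PIP = 400/57.1 + 28.8×0.8 + 3 = 33.045 cmH2O; new PIP = 33.045 + (8.0) = 41.045 cmH2O.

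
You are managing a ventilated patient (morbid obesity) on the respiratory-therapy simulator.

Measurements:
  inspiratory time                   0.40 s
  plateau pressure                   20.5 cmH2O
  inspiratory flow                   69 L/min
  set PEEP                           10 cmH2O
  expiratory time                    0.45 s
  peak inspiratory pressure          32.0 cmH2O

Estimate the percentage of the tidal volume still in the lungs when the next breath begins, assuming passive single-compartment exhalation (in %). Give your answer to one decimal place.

35.8

Flow: 69 L/min ÷ 60 = 1.15 L/s.
Vt = flow × Ti = 1.15 L/s × 0.40 s × 1000 mL/L = 460.0 mL.
R = (PIP − Pplat)/V̇ = (32.0 − 20.5) / 1.15 = 11.5/1.15 = 10.0 cmH2O·s/L.
C = Vt/(Pplat − PEEP) = 460.0 / (20.5 − 10) = 460.0/10.5 = 43.81 mL/cmH2O.
τ = R × C = 10.0 × 0.04381 L/cmH2O = 0.4381 s.
Fraction remaining at end-expiration = e^(−Te/τ) = e^(−0.45/0.4381) = 0.358 → 35.8%.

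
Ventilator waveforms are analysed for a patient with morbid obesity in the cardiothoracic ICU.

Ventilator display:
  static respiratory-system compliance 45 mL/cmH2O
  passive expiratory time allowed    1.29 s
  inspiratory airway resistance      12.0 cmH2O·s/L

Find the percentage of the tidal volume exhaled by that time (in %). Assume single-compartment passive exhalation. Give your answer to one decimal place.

90.8

τ = R × C = 12.0 × 45 mL/cmH2O = 12.0 × 0.045 L/cmH2O = 0.54 s.
Passive exhalation: V(t)/V₀ = e^(−t/τ) = e^(−1.29/0.54) = 0.09173.
Fraction exhaled = 1 − 0.09173 = 0.9083 → 90.83%.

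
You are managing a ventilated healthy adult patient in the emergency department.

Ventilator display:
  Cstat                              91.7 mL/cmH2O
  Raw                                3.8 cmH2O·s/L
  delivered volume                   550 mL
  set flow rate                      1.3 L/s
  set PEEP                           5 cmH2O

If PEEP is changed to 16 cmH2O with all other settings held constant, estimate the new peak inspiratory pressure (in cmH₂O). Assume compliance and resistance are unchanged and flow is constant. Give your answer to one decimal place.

26.9

PIP = Vt/C + R·V̇ + PEEP (constant-flow equation of motion).
Only the baseline term changes: ΔPIP = ΔPEEP = 16 − 5 = 11.0 cmH2O.
Original PIP = 550/91.7 + 3.8×1.3 + 5 = 15.938 cmH2O; new PIP = 15.938 + (11.0) = 26.938 cmH2O.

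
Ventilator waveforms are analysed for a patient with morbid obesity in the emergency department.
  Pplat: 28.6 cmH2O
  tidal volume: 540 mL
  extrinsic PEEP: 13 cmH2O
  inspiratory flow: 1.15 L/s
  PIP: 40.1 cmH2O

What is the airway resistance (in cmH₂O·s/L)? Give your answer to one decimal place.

Raw = (PIP − Pplat) / flow = (40.1 − 28.6) / 1.15 = 11.5 / 1.15 = 10.0 cmH2O·s/L.

10.0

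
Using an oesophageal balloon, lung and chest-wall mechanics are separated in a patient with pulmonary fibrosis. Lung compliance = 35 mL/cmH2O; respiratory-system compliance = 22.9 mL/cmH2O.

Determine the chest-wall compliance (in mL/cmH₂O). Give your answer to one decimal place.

66.2

1/Ccw = 1/Crs − 1/CL.
1/Ccw = 1/22.9 − 1/35 = 0.0151.
Ccw = 66.225 mL/cmH2O.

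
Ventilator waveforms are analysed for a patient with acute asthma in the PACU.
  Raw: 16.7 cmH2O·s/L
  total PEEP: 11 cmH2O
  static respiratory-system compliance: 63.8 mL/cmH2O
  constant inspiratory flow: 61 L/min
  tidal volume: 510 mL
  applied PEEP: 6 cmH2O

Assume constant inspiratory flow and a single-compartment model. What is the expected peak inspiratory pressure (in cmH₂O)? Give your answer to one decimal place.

36.0

Flow: 61 L/min ÷ 60 = 1.0167 L/s.
Total PEEP = 11 cmH2O (set 6 + intrinsic 5); this is the baseline alveolar pressure.
Equation of motion (constant flow): PIP = Vt/C + R·V̇ + PEEP.
PIP = 510/63.8 + 16.7×1.0167 + 11 = 7.994 + 16.979 + 11 = 35.973 cmH2O.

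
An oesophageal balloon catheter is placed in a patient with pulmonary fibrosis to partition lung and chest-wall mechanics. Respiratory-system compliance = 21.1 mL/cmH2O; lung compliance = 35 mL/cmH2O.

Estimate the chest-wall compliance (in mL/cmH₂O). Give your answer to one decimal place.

53.1

1/Ccw = 1/Crs − 1/CL.
1/Ccw = 1/21.1 − 1/35 = 0.01882.
Ccw = 53.135 mL/cmH2O.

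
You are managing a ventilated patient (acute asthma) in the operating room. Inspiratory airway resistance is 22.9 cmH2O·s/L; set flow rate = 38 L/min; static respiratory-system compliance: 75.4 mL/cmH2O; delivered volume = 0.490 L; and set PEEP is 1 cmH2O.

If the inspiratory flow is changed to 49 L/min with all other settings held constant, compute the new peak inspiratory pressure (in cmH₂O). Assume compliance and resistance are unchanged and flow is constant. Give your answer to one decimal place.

Flow: 38 L/min ÷ 60 = 0.6333 L/s.
New flow: 49 L/min ÷ 60 = 0.8167 L/s.
PIP = Vt/C + R·V̇ + PEEP (constant-flow equation of motion).
Only the resistive term changes: ΔPIP = R × ΔV̇ = 22.9 × (0.8167 − 0.6333) = 22.9 × 0.1834 = 4.2 cmH2O.
Original PIP = 490/75.4 + 22.9×0.6333 + 1 = 22.001 cmH2O; new PIP = 22.001 + (4.2) = 26.201 cmH2O.

26.2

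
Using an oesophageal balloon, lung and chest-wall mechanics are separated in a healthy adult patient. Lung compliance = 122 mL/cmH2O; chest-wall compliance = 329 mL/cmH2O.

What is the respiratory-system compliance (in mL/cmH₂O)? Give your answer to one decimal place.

Lung and chest wall are elastances in series: 1/Crs = 1/CL + 1/Ccw.
1/Crs = 1/122 + 1/329 = 0.01124.
Crs = 88.968 mL/cmH2O.

89.0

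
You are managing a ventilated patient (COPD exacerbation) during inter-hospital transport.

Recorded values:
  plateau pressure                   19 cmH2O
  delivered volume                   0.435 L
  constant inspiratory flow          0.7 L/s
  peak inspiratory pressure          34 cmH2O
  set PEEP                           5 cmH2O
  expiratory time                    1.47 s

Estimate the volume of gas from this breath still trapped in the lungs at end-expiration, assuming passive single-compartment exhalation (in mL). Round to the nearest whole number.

48

R = (PIP − Pplat)/V̇ = (34 − 19) / 0.7 = 15.0/0.7 = 21.429 cmH2O·s/L.
C = Vt/(Pplat − PEEP) = 435.0 / (19 − 5) = 435.0/14.0 = 31.071 mL/cmH2O.
τ = R × C = 21.429 × 0.03107 L/cmH2O = 0.6658 s.
Fraction remaining = e^(−Te/τ) = e^(−1.47/0.6658) = 0.1099.
Trapped volume = 435.0 × 0.1099 = 47.807 mL.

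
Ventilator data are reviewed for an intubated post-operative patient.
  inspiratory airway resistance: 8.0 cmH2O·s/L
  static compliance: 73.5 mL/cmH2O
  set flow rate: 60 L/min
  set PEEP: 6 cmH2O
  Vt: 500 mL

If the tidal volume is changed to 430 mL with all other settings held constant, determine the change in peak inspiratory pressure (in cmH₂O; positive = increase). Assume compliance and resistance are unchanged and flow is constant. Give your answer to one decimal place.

PIP = Vt/C + R·V̇ + PEEP (constant-flow equation of motion).
Only the elastic term changes: ΔPIP = ΔVt / C = (430 − 500) / 73.5 = -0.9524 cmH2O.

-1.0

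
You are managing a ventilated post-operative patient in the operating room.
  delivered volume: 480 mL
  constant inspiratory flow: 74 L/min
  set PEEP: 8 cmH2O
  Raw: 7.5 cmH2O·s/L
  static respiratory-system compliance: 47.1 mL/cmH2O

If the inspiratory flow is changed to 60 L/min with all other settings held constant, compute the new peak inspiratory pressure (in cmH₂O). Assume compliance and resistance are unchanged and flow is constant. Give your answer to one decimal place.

25.7

Flow: 74 L/min ÷ 60 = 1.2333 L/s.
New flow: 60 L/min ÷ 60 = 1 L/s.
PIP = Vt/C + R·V̇ + PEEP (constant-flow equation of motion).
Only the resistive term changes: ΔPIP = R × ΔV̇ = 7.5 × (1 − 1.2333) = 7.5 × -0.2333 = -1.75 cmH2O.
Original PIP = 480/47.1 + 7.5×1.2333 + 8 = 27.441 cmH2O; new PIP = 27.441 + (-1.75) = 25.691 cmH2O.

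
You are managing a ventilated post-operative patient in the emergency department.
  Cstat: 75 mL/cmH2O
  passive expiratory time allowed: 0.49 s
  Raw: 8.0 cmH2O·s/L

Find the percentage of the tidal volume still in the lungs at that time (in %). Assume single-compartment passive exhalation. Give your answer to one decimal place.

44.2

τ = R × C = 8.0 × 75 mL/cmH2O = 8.0 × 0.075 L/cmH2O = 0.6 s.
Passive exhalation: V(t)/V₀ = e^(−t/τ) = e^(−0.49/0.6) = 0.4419.
Fraction remaining = 0.4419 → 44.19%.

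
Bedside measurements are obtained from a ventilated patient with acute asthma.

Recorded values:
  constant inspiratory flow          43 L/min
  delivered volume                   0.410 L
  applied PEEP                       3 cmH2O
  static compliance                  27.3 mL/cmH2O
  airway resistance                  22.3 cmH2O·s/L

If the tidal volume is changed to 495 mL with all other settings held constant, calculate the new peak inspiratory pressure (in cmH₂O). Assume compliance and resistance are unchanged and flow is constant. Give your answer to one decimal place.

Flow: 43 L/min ÷ 60 = 0.7167 L/s.
PIP = Vt/C + R·V̇ + PEEP (constant-flow equation of motion).
Only the elastic term changes: ΔPIP = ΔVt / C = (495 − 410) / 27.3 = 3.114 cmH2O.
Original PIP = 410/27.3 + 22.3×0.7167 + 3 = 34.001 cmH2O; new PIP = 34.001 + (3.114) = 37.115 cmH2O.

37.1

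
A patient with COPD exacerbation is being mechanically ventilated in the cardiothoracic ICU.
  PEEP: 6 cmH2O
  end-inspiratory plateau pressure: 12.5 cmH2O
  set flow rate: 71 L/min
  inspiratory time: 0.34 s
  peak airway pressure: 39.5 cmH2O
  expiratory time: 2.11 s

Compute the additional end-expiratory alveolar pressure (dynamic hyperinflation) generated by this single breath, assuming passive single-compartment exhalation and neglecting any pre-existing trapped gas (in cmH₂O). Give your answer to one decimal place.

Flow: 71 L/min ÷ 60 = 1.1833 L/s.
Vt = flow × Ti = 1.1833 L/s × 0.34 s × 1000 mL/L = 402.32 mL.
R = (PIP − Pplat)/V̇ = (39.5 − 12.5) / 1.1833 = 27.0/1.1833 = 22.818 cmH2O·s/L.
C = Vt/(Pplat − PEEP) = 402.32 / (12.5 − 6) = 402.32/6.5 = 61.895 mL/cmH2O.
τ = R × C = 22.818 × 0.0619 L/cmH2O = 1.412 s.
Fraction remaining = e^(−Te/τ) = e^(−2.11/1.412) = 0.2244; trapped volume = 402.32 × 0.2244 = 90.281 mL.
Additional alveolar pressure from trapping ≈ V_trapped / C = 90.281 / 61.895 = 1.459 cmH2O.

1.5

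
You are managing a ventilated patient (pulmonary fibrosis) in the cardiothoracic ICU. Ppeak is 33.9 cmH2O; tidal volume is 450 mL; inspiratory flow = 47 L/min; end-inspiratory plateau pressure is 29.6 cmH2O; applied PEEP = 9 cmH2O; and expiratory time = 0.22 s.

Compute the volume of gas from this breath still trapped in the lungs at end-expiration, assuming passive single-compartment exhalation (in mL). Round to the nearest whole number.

Flow: 47 L/min ÷ 60 = 0.7833 L/s.
R = (PIP − Pplat)/V̇ = (33.9 − 29.6) / 0.7833 = 4.3/0.7833 = 5.49 cmH2O·s/L.
C = Vt/(Pplat − PEEP) = 450.0 / (29.6 − 9) = 450.0/20.6 = 21.845 mL/cmH2O.
τ = R × C = 5.49 × 0.02185 L/cmH2O = 0.12 s.
Fraction remaining = e^(−Te/τ) = e^(−0.22/0.12) = 0.1599.
Trapped volume = 450.0 × 0.1599 = 71.955 mL.

72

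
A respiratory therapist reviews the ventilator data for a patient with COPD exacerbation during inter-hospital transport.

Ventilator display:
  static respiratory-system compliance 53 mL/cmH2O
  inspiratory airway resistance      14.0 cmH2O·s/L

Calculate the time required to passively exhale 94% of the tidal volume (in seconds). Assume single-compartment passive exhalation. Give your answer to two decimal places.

2.09

τ = R × C = 14.0 × 53 mL/cmH2O = 14.0 × 0.053 L/cmH2O = 0.742 s.
Exhaled fraction f = 1 − e^(−t/τ) → t = −τ·ln(1 − f) = −0.742·ln(0.06) = 2.088 s.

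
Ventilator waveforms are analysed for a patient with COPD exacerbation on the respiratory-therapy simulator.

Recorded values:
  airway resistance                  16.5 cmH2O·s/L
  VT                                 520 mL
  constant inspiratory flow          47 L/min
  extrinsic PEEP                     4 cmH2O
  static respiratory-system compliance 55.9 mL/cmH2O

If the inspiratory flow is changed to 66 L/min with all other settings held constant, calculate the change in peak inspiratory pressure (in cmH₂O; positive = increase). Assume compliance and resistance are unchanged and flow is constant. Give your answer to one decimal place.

5.2

Flow: 47 L/min ÷ 60 = 0.7833 L/s.
New flow: 66 L/min ÷ 60 = 1.1 L/s.
PIP = Vt/C + R·V̇ + PEEP (constant-flow equation of motion).
Only the resistive term changes: ΔPIP = R × ΔV̇ = 16.5 × (1.1 − 0.7833) = 16.5 × 0.3167 = 5.226 cmH2O.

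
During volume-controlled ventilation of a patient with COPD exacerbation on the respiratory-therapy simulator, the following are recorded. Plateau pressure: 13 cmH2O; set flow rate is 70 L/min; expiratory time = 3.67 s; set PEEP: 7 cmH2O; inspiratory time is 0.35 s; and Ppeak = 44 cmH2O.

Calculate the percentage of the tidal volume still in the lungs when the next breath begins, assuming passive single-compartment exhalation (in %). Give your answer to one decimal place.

13.1

Flow: 70 L/min ÷ 60 = 1.1667 L/s.
Vt = flow × Ti = 1.1667 L/s × 0.35 s × 1000 mL/L = 408.35 mL.
R = (PIP − Pplat)/V̇ = (44 − 13) / 1.1667 = 31.0/1.1667 = 26.571 cmH2O·s/L.
C = Vt/(Pplat − PEEP) = 408.35 / (13 − 7) = 408.35/6.0 = 68.058 mL/cmH2O.
τ = R × C = 26.571 × 0.06806 L/cmH2O = 1.808 s.
Fraction remaining at end-expiration = e^(−Te/τ) = e^(−3.67/1.808) = 0.1314 → 13.14%.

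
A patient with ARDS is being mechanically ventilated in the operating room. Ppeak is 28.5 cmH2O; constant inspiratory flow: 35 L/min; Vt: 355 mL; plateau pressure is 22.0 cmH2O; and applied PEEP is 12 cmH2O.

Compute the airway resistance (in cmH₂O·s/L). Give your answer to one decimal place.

Flow: 35 L/min ÷ 60 = 0.5833 L/s.
Raw = (PIP − Pplat) / flow = (28.5 − 22.0) / 0.5833 = 6.5 / 0.5833 = 11.143 cmH2O·s/L.

11.1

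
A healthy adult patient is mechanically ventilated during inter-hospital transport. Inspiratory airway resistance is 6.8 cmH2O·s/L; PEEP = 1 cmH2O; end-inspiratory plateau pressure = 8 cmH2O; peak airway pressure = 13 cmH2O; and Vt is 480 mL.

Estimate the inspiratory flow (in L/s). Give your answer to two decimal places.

flow = (PIP − Pplat) / Raw = 5.0 / 6.8 = 0.7353 L/s.

0.74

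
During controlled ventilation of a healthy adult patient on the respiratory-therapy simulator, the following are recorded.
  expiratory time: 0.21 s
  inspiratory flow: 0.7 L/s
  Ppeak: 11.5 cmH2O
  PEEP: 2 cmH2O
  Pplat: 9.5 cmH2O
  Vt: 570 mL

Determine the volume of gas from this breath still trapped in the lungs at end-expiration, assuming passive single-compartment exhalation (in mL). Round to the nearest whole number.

217

R = (PIP − Pplat)/V̇ = (11.5 − 9.5) / 0.7 = 2.0/0.7 = 2.857 cmH2O·s/L.
C = Vt/(Pplat − PEEP) = 570.0 / (9.5 − 2) = 570.0/7.5 = 76.0 mL/cmH2O.
τ = R × C = 2.857 × 0.076 L/cmH2O = 0.2171 s.
Fraction remaining = e^(−Te/τ) = e^(−0.21/0.2171) = 0.3801.
Trapped volume = 570.0 × 0.3801 = 216.66 mL.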